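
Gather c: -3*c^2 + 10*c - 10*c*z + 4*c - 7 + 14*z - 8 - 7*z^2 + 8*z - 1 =-3*c^2 + c*(14 - 10*z) - 7*z^2 + 22*z - 16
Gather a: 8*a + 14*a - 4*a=18*a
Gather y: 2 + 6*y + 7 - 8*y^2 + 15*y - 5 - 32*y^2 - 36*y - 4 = -40*y^2 - 15*y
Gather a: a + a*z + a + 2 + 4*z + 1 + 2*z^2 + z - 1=a*(z + 2) + 2*z^2 + 5*z + 2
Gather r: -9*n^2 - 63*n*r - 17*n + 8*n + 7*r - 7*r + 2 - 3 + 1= -9*n^2 - 63*n*r - 9*n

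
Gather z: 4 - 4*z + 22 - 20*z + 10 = 36 - 24*z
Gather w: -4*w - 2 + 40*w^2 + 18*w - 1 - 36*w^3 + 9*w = -36*w^3 + 40*w^2 + 23*w - 3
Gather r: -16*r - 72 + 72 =-16*r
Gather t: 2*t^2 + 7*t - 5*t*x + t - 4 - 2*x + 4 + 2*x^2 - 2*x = 2*t^2 + t*(8 - 5*x) + 2*x^2 - 4*x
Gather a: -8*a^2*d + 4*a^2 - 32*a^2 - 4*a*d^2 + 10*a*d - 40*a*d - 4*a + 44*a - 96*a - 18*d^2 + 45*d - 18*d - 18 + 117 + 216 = a^2*(-8*d - 28) + a*(-4*d^2 - 30*d - 56) - 18*d^2 + 27*d + 315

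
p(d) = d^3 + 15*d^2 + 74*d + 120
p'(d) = 3*d^2 + 30*d + 74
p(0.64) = 173.77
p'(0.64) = 94.43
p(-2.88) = 7.41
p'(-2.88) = 12.48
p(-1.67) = 33.60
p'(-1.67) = 32.27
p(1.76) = 302.16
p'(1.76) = 136.09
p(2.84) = 474.05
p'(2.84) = 183.40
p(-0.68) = 76.30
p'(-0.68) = 54.99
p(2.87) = 479.57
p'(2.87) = 184.81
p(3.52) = 609.95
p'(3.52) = 216.77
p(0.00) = 120.00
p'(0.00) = 74.00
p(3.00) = 504.00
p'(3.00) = 191.00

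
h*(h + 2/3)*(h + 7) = h^3 + 23*h^2/3 + 14*h/3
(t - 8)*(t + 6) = t^2 - 2*t - 48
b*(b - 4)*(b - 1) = b^3 - 5*b^2 + 4*b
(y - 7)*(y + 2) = y^2 - 5*y - 14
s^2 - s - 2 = (s - 2)*(s + 1)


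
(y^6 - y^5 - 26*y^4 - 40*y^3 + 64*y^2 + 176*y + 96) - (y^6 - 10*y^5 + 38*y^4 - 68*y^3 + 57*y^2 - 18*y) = 9*y^5 - 64*y^4 + 28*y^3 + 7*y^2 + 194*y + 96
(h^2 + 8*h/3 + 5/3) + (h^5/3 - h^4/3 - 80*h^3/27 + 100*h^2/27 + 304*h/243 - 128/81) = h^5/3 - h^4/3 - 80*h^3/27 + 127*h^2/27 + 952*h/243 + 7/81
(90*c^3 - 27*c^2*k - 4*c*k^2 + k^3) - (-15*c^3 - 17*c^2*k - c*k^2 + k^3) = 105*c^3 - 10*c^2*k - 3*c*k^2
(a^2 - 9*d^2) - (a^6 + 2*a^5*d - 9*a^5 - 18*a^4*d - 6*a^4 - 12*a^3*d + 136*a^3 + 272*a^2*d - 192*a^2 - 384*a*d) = -a^6 - 2*a^5*d + 9*a^5 + 18*a^4*d + 6*a^4 + 12*a^3*d - 136*a^3 - 272*a^2*d + 193*a^2 + 384*a*d - 9*d^2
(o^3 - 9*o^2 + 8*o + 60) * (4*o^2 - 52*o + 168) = 4*o^5 - 88*o^4 + 668*o^3 - 1688*o^2 - 1776*o + 10080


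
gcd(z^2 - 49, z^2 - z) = 1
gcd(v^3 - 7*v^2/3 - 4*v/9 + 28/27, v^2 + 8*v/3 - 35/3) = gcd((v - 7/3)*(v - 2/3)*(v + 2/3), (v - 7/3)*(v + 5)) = v - 7/3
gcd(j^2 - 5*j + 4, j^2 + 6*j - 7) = j - 1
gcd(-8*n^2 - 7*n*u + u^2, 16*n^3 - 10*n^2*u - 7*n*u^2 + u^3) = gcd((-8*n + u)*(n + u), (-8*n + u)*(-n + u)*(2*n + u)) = -8*n + u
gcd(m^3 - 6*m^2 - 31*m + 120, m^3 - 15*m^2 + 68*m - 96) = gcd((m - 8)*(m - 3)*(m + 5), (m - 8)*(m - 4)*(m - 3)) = m^2 - 11*m + 24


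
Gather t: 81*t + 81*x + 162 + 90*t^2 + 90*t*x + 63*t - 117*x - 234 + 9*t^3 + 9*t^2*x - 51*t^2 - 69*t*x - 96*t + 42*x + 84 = 9*t^3 + t^2*(9*x + 39) + t*(21*x + 48) + 6*x + 12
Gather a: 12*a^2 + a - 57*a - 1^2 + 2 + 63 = 12*a^2 - 56*a + 64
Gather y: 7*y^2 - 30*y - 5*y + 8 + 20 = 7*y^2 - 35*y + 28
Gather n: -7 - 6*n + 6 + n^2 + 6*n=n^2 - 1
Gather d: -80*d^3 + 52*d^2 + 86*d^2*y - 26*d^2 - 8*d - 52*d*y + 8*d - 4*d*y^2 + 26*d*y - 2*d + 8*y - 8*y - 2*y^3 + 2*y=-80*d^3 + d^2*(86*y + 26) + d*(-4*y^2 - 26*y - 2) - 2*y^3 + 2*y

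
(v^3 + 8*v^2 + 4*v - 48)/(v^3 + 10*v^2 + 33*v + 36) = (v^2 + 4*v - 12)/(v^2 + 6*v + 9)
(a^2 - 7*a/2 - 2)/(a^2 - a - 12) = (a + 1/2)/(a + 3)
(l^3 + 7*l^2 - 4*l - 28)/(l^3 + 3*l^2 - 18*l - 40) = (l^2 + 5*l - 14)/(l^2 + l - 20)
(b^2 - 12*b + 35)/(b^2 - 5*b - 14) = (b - 5)/(b + 2)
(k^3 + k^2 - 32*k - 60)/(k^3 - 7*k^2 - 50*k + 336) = (k^2 + 7*k + 10)/(k^2 - k - 56)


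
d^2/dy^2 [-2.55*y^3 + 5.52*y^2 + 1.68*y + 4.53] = 11.04 - 15.3*y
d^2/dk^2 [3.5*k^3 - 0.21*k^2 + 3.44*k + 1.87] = 21.0*k - 0.42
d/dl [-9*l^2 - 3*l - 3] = -18*l - 3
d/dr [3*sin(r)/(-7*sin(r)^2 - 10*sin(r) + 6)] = 3*(7*sin(r)^2 + 6)*cos(r)/(7*sin(r)^2 + 10*sin(r) - 6)^2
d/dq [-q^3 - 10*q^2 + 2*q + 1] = -3*q^2 - 20*q + 2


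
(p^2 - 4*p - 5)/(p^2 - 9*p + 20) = (p + 1)/(p - 4)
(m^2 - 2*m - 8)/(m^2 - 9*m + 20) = (m + 2)/(m - 5)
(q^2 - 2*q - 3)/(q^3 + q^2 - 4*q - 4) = (q - 3)/(q^2 - 4)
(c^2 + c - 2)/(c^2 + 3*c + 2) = (c - 1)/(c + 1)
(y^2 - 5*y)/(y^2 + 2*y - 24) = y*(y - 5)/(y^2 + 2*y - 24)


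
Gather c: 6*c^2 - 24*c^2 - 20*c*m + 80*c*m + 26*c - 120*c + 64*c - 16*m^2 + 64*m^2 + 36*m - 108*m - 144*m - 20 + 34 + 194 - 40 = -18*c^2 + c*(60*m - 30) + 48*m^2 - 216*m + 168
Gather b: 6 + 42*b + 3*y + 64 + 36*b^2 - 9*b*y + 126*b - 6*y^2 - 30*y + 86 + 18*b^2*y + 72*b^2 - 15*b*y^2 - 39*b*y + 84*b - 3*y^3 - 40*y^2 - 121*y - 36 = b^2*(18*y + 108) + b*(-15*y^2 - 48*y + 252) - 3*y^3 - 46*y^2 - 148*y + 120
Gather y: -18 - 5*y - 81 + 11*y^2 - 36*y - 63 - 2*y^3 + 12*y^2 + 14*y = -2*y^3 + 23*y^2 - 27*y - 162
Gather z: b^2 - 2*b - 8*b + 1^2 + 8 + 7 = b^2 - 10*b + 16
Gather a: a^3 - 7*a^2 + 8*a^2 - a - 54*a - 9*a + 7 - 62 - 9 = a^3 + a^2 - 64*a - 64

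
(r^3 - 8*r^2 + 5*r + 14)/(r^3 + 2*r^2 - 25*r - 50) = (r^3 - 8*r^2 + 5*r + 14)/(r^3 + 2*r^2 - 25*r - 50)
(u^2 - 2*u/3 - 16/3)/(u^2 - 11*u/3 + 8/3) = (u + 2)/(u - 1)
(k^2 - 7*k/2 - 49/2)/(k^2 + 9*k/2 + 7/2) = (k - 7)/(k + 1)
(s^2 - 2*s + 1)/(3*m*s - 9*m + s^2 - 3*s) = (s^2 - 2*s + 1)/(3*m*s - 9*m + s^2 - 3*s)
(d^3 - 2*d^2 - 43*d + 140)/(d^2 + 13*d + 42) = (d^2 - 9*d + 20)/(d + 6)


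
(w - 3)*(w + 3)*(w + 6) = w^3 + 6*w^2 - 9*w - 54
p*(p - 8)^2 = p^3 - 16*p^2 + 64*p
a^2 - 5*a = a*(a - 5)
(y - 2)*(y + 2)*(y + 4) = y^3 + 4*y^2 - 4*y - 16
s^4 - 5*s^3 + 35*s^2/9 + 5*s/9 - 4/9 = (s - 4)*(s - 1)*(s - 1/3)*(s + 1/3)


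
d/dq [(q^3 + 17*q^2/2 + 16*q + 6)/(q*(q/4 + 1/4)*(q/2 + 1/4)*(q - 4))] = 8*(-q^4 - 16*q^3 - 16*q^2 + 72*q + 48)/(q^2*(q^4 - 6*q^3 + q^2 + 24*q + 16))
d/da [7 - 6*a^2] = -12*a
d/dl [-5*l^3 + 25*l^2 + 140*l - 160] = -15*l^2 + 50*l + 140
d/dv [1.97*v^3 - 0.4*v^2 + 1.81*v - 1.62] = 5.91*v^2 - 0.8*v + 1.81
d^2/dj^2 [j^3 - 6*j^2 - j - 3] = 6*j - 12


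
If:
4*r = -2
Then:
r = -1/2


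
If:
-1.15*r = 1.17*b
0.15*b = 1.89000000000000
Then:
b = 12.60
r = -12.82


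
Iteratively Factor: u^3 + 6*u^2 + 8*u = (u)*(u^2 + 6*u + 8) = u*(u + 4)*(u + 2)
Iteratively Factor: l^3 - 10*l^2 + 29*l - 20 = (l - 4)*(l^2 - 6*l + 5) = (l - 5)*(l - 4)*(l - 1)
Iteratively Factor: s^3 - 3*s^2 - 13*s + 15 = (s + 3)*(s^2 - 6*s + 5) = (s - 5)*(s + 3)*(s - 1)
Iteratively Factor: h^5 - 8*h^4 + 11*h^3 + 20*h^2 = (h)*(h^4 - 8*h^3 + 11*h^2 + 20*h) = h*(h - 4)*(h^3 - 4*h^2 - 5*h) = h*(h - 5)*(h - 4)*(h^2 + h) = h*(h - 5)*(h - 4)*(h + 1)*(h)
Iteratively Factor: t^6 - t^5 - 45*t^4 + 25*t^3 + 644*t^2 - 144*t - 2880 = (t + 4)*(t^5 - 5*t^4 - 25*t^3 + 125*t^2 + 144*t - 720) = (t - 4)*(t + 4)*(t^4 - t^3 - 29*t^2 + 9*t + 180) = (t - 5)*(t - 4)*(t + 4)*(t^3 + 4*t^2 - 9*t - 36) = (t - 5)*(t - 4)*(t - 3)*(t + 4)*(t^2 + 7*t + 12) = (t - 5)*(t - 4)*(t - 3)*(t + 3)*(t + 4)*(t + 4)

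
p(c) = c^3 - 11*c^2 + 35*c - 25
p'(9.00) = 80.00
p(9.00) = 128.00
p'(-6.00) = 275.00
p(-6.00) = -847.00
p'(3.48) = -5.23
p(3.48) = 5.73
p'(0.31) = 28.47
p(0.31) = -15.18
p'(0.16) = 31.56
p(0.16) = -19.68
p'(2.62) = -2.05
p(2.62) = 9.18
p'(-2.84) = 121.68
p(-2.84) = -236.03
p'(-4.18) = 179.38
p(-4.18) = -436.53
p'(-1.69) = 80.75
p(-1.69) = -120.39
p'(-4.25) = 182.69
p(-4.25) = -449.20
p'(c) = 3*c^2 - 22*c + 35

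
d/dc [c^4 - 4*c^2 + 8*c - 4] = 4*c^3 - 8*c + 8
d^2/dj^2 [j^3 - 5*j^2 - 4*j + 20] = 6*j - 10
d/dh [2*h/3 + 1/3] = 2/3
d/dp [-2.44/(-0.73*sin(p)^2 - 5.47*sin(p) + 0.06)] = -(3.5624*sin(p) + 13.3468)*cos(p)/(0.73*sin(p)^2 + 5.47*sin(p) - 0.06)^2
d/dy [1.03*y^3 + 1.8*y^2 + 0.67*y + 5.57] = 3.09*y^2 + 3.6*y + 0.67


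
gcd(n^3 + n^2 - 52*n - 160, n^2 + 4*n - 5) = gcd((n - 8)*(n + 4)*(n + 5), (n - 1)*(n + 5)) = n + 5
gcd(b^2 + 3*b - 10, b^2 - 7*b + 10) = b - 2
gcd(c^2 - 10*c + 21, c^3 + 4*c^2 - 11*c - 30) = c - 3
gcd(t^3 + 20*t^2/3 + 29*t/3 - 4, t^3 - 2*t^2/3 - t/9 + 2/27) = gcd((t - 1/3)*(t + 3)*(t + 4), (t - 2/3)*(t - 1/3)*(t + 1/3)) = t - 1/3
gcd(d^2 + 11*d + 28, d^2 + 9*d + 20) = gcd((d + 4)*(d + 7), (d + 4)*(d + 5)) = d + 4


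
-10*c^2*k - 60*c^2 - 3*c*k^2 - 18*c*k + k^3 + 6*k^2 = (-5*c + k)*(2*c + k)*(k + 6)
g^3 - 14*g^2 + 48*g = g*(g - 8)*(g - 6)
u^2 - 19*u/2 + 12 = (u - 8)*(u - 3/2)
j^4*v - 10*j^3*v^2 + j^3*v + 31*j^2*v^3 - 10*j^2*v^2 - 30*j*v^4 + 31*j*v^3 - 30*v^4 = (j - 5*v)*(j - 3*v)*(j - 2*v)*(j*v + v)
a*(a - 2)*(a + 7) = a^3 + 5*a^2 - 14*a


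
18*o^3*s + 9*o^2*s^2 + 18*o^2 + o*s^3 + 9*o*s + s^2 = (3*o + s)*(6*o + s)*(o*s + 1)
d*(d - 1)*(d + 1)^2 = d^4 + d^3 - d^2 - d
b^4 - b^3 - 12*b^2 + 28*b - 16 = (b - 2)^2*(b - 1)*(b + 4)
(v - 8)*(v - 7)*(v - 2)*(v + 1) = v^4 - 16*v^3 + 69*v^2 - 26*v - 112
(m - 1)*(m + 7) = m^2 + 6*m - 7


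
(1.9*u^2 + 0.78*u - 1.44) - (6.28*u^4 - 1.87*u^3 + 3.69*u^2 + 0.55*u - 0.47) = -6.28*u^4 + 1.87*u^3 - 1.79*u^2 + 0.23*u - 0.97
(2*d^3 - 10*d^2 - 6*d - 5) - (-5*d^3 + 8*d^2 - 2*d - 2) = 7*d^3 - 18*d^2 - 4*d - 3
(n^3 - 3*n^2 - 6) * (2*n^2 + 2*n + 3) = 2*n^5 - 4*n^4 - 3*n^3 - 21*n^2 - 12*n - 18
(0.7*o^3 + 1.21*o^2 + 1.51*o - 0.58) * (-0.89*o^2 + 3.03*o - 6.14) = -0.623*o^5 + 1.0441*o^4 - 1.9756*o^3 - 2.3379*o^2 - 11.0288*o + 3.5612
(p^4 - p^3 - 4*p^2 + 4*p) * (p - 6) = p^5 - 7*p^4 + 2*p^3 + 28*p^2 - 24*p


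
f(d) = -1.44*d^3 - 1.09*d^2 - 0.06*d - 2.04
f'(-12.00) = -595.98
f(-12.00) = 2330.04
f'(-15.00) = -939.36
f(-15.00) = 4613.61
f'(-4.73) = -86.40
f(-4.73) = 126.24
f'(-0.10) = 0.11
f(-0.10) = -2.04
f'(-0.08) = 0.09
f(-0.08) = -2.04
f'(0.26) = -0.92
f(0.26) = -2.15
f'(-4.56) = -79.95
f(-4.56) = 112.11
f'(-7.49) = -226.08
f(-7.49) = 542.33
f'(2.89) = -42.44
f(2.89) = -46.08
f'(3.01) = -45.76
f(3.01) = -51.37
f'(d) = -4.32*d^2 - 2.18*d - 0.06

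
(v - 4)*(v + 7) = v^2 + 3*v - 28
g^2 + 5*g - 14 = (g - 2)*(g + 7)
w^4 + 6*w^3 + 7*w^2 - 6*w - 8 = (w - 1)*(w + 1)*(w + 2)*(w + 4)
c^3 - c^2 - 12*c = c*(c - 4)*(c + 3)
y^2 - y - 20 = (y - 5)*(y + 4)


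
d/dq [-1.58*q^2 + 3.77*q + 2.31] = 3.77 - 3.16*q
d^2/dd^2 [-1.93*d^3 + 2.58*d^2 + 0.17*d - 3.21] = 5.16 - 11.58*d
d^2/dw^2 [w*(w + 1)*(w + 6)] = 6*w + 14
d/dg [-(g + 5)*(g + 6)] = -2*g - 11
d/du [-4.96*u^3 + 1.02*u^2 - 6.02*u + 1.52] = -14.88*u^2 + 2.04*u - 6.02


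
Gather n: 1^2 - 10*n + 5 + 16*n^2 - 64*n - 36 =16*n^2 - 74*n - 30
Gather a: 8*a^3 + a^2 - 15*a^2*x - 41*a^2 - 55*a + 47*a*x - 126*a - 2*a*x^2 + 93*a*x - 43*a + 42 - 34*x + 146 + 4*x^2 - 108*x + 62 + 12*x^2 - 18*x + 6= 8*a^3 + a^2*(-15*x - 40) + a*(-2*x^2 + 140*x - 224) + 16*x^2 - 160*x + 256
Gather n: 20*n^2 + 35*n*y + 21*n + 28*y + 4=20*n^2 + n*(35*y + 21) + 28*y + 4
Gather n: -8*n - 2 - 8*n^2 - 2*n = -8*n^2 - 10*n - 2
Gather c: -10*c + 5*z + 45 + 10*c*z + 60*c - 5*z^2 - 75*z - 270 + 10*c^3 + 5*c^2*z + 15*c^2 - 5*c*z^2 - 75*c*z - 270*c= 10*c^3 + c^2*(5*z + 15) + c*(-5*z^2 - 65*z - 220) - 5*z^2 - 70*z - 225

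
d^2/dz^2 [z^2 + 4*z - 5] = 2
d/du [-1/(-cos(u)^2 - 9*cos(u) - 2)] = (2*cos(u) + 9)*sin(u)/(cos(u)^2 + 9*cos(u) + 2)^2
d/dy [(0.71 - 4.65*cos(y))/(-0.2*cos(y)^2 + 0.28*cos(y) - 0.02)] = 12.7551020408163*(0.93*cos(y)^2 - 0.284*cos(y) + 0.1058)*sin(y)/(0.714285714285714*sin(y)^2 + 1.0*cos(y) - 0.785714285714286)^2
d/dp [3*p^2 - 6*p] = 6*p - 6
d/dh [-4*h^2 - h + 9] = -8*h - 1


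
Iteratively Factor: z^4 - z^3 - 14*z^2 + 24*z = (z - 3)*(z^3 + 2*z^2 - 8*z) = (z - 3)*(z + 4)*(z^2 - 2*z) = z*(z - 3)*(z + 4)*(z - 2)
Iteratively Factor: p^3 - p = (p + 1)*(p^2 - p) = (p - 1)*(p + 1)*(p)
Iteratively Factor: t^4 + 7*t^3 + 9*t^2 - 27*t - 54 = (t + 3)*(t^3 + 4*t^2 - 3*t - 18) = (t + 3)^2*(t^2 + t - 6) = (t - 2)*(t + 3)^2*(t + 3)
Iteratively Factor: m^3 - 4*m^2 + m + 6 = (m - 3)*(m^2 - m - 2) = (m - 3)*(m - 2)*(m + 1)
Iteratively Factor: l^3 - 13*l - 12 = (l + 1)*(l^2 - l - 12) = (l + 1)*(l + 3)*(l - 4)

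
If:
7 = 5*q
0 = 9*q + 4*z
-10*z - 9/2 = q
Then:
No Solution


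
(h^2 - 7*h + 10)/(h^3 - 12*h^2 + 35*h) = (h - 2)/(h*(h - 7))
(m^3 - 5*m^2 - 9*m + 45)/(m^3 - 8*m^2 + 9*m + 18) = (m^2 - 2*m - 15)/(m^2 - 5*m - 6)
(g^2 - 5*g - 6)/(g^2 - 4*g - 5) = (g - 6)/(g - 5)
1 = 1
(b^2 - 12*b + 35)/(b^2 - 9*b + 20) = (b - 7)/(b - 4)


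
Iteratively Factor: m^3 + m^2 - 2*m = (m - 1)*(m^2 + 2*m) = m*(m - 1)*(m + 2)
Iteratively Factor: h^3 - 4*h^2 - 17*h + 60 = (h - 3)*(h^2 - h - 20) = (h - 3)*(h + 4)*(h - 5)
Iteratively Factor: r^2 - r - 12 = (r + 3)*(r - 4)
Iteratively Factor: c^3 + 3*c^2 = (c + 3)*(c^2) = c*(c + 3)*(c)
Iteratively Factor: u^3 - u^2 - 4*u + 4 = (u + 2)*(u^2 - 3*u + 2) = (u - 1)*(u + 2)*(u - 2)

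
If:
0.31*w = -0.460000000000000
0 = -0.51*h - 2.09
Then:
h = -4.10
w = -1.48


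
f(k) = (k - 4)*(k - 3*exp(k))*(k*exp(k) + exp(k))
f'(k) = (1 - 3*exp(k))*(k - 4)*(k*exp(k) + exp(k)) + (k - 4)*(k - 3*exp(k))*(k*exp(k) + 2*exp(k)) + (k - 3*exp(k))*(k*exp(k) + exp(k)) = (k^3 - 6*k^2*exp(k) + 12*k*exp(k) - 10*k + 33*exp(k) - 4)*exp(k)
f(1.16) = 164.57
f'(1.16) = 350.50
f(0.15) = 17.16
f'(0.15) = 40.41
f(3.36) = 6668.28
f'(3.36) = 4636.38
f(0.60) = 48.24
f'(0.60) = 108.47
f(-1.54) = -1.40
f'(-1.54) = 1.67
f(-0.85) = 0.66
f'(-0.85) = 5.03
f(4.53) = -74422.16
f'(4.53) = -303681.08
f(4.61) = -102074.27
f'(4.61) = -390919.81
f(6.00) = -6801813.22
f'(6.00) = -18004460.67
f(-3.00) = -2.20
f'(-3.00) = -0.19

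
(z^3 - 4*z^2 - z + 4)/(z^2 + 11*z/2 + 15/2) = 2*(z^3 - 4*z^2 - z + 4)/(2*z^2 + 11*z + 15)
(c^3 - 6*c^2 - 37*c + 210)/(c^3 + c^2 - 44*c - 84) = (c - 5)/(c + 2)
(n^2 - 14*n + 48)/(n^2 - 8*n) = (n - 6)/n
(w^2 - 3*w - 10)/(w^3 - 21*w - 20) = (w + 2)/(w^2 + 5*w + 4)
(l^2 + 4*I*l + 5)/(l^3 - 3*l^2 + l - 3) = (l + 5*I)/(l^2 + l*(-3 + I) - 3*I)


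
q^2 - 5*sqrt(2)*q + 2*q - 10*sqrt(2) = (q + 2)*(q - 5*sqrt(2))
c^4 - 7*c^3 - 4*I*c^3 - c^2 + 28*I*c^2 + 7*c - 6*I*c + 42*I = (c - 7)*(c - 3*I)*(c - 2*I)*(c + I)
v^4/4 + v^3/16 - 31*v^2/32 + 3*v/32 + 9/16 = (v/4 + 1/2)*(v - 3/2)*(v - 1)*(v + 3/4)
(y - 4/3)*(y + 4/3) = y^2 - 16/9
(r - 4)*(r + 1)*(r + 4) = r^3 + r^2 - 16*r - 16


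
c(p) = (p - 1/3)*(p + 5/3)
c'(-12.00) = -22.67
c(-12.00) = 127.44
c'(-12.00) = -22.67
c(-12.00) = 127.44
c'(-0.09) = 1.15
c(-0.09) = -0.67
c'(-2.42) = -3.51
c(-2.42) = 2.07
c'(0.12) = 1.57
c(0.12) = -0.38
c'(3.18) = 7.69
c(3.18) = 13.80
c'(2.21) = 5.75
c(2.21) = 7.28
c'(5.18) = 11.69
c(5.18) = 33.18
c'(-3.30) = -5.27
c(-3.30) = 5.93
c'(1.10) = 3.53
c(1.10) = 2.12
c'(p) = 2*p + 4/3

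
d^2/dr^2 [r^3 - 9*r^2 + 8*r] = 6*r - 18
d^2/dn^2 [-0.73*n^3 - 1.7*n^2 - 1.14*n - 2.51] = -4.38*n - 3.4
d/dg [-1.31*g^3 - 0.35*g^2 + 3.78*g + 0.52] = -3.93*g^2 - 0.7*g + 3.78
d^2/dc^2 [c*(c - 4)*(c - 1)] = 6*c - 10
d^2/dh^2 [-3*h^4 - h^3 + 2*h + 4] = 6*h*(-6*h - 1)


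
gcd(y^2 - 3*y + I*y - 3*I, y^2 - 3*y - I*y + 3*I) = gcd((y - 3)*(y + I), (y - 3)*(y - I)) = y - 3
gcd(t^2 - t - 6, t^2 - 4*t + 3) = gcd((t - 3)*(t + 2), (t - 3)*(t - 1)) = t - 3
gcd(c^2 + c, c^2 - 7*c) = c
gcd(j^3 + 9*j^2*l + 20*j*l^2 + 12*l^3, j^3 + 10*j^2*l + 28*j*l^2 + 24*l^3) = j^2 + 8*j*l + 12*l^2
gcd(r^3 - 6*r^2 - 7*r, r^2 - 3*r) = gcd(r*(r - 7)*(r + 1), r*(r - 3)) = r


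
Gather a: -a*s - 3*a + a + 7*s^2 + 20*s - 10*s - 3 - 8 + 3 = a*(-s - 2) + 7*s^2 + 10*s - 8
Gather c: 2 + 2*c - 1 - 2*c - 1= 0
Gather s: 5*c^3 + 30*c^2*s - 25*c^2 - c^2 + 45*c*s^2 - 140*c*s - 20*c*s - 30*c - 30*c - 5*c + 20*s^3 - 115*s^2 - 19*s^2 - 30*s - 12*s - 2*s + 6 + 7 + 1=5*c^3 - 26*c^2 - 65*c + 20*s^3 + s^2*(45*c - 134) + s*(30*c^2 - 160*c - 44) + 14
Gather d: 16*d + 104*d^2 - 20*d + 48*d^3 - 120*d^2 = 48*d^3 - 16*d^2 - 4*d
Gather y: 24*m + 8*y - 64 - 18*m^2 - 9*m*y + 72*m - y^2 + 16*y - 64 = -18*m^2 + 96*m - y^2 + y*(24 - 9*m) - 128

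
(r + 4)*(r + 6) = r^2 + 10*r + 24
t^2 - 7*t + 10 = (t - 5)*(t - 2)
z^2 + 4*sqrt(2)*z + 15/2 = (z + 3*sqrt(2)/2)*(z + 5*sqrt(2)/2)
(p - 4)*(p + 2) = p^2 - 2*p - 8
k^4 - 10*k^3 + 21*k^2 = k^2*(k - 7)*(k - 3)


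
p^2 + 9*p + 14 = (p + 2)*(p + 7)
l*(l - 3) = l^2 - 3*l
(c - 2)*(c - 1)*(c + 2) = c^3 - c^2 - 4*c + 4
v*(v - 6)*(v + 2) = v^3 - 4*v^2 - 12*v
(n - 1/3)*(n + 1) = n^2 + 2*n/3 - 1/3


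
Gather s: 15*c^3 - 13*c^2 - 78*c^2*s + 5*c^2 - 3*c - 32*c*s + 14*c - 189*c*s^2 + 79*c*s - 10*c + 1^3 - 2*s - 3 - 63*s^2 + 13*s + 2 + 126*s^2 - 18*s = 15*c^3 - 8*c^2 + c + s^2*(63 - 189*c) + s*(-78*c^2 + 47*c - 7)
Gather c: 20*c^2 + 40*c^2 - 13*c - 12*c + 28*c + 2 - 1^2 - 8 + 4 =60*c^2 + 3*c - 3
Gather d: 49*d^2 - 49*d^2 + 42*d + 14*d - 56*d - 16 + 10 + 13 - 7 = 0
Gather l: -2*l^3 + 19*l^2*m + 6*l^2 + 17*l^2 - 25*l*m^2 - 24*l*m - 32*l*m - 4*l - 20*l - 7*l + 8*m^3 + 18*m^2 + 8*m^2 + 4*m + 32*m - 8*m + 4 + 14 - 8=-2*l^3 + l^2*(19*m + 23) + l*(-25*m^2 - 56*m - 31) + 8*m^3 + 26*m^2 + 28*m + 10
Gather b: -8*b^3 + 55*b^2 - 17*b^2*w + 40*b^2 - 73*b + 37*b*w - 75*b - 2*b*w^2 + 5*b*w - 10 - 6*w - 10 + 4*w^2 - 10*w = -8*b^3 + b^2*(95 - 17*w) + b*(-2*w^2 + 42*w - 148) + 4*w^2 - 16*w - 20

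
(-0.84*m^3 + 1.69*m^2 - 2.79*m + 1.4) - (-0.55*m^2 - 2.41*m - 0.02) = -0.84*m^3 + 2.24*m^2 - 0.38*m + 1.42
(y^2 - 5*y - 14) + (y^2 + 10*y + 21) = 2*y^2 + 5*y + 7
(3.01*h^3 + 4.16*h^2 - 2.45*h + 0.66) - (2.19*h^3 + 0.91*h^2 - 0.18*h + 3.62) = 0.82*h^3 + 3.25*h^2 - 2.27*h - 2.96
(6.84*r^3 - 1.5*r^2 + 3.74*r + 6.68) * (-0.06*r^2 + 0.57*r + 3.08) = -0.4104*r^5 + 3.9888*r^4 + 19.9878*r^3 - 2.889*r^2 + 15.3268*r + 20.5744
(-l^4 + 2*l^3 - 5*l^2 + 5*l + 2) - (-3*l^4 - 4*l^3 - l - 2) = 2*l^4 + 6*l^3 - 5*l^2 + 6*l + 4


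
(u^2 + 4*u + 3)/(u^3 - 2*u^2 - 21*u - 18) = 1/(u - 6)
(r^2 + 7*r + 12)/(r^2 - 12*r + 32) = (r^2 + 7*r + 12)/(r^2 - 12*r + 32)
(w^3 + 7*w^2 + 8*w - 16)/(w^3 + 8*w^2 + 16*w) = (w - 1)/w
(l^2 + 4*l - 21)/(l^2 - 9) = (l + 7)/(l + 3)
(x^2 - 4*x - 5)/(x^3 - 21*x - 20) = 1/(x + 4)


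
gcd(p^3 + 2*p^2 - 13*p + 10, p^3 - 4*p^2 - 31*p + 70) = p^2 + 3*p - 10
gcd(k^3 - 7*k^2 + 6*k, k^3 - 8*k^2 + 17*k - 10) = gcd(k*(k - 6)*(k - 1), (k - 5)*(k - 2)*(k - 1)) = k - 1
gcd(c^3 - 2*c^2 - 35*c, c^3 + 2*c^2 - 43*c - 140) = c^2 - 2*c - 35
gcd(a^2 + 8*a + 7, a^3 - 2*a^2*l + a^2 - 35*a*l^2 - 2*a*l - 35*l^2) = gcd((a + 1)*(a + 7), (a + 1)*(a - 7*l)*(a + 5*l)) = a + 1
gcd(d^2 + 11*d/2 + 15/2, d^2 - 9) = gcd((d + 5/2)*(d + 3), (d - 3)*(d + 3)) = d + 3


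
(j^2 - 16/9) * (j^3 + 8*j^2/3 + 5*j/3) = j^5 + 8*j^4/3 - j^3/9 - 128*j^2/27 - 80*j/27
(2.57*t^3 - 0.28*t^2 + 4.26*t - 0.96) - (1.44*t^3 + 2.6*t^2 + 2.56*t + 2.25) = 1.13*t^3 - 2.88*t^2 + 1.7*t - 3.21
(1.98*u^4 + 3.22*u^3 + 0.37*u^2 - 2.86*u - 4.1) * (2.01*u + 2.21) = 3.9798*u^5 + 10.848*u^4 + 7.8599*u^3 - 4.9309*u^2 - 14.5616*u - 9.061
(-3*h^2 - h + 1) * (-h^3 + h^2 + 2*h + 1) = 3*h^5 - 2*h^4 - 8*h^3 - 4*h^2 + h + 1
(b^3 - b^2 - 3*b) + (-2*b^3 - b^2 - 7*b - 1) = -b^3 - 2*b^2 - 10*b - 1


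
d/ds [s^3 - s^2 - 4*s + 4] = 3*s^2 - 2*s - 4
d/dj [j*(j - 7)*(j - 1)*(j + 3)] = 4*j^3 - 15*j^2 - 34*j + 21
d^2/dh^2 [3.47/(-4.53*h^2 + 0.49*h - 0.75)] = (142.415046*h^2 - 15.404718*h - 3.47*(9.06*h - 0.49)*(18.12*h - 0.98) + 23.57865)/(4.53*h^2 - 0.49*h + 0.75)^3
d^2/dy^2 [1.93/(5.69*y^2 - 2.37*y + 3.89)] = (-124.971746*y^2 + 52.053258*y + 1.93*(11.38*y - 2.37)*(22.76*y - 4.74) - 85.437626)/(5.69*y^2 - 2.37*y + 3.89)^3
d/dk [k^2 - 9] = 2*k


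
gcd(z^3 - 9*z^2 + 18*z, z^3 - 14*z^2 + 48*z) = z^2 - 6*z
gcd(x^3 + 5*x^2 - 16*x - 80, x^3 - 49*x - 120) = x + 5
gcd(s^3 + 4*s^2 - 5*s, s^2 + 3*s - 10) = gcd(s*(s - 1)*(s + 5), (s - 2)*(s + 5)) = s + 5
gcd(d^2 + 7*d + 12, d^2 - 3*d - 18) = d + 3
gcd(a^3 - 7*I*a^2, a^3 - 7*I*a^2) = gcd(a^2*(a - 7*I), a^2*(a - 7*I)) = a^3 - 7*I*a^2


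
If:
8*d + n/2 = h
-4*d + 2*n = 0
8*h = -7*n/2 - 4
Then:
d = -4/79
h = -36/79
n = -8/79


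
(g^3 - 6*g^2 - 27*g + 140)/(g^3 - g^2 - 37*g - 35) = (g - 4)/(g + 1)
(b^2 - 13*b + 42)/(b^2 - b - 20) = (-b^2 + 13*b - 42)/(-b^2 + b + 20)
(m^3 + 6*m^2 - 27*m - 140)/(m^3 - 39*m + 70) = (m + 4)/(m - 2)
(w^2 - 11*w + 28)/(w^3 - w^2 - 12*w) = (w - 7)/(w*(w + 3))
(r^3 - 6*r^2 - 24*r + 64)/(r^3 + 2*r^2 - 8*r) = (r - 8)/r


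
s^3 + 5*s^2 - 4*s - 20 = (s - 2)*(s + 2)*(s + 5)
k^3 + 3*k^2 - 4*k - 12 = (k - 2)*(k + 2)*(k + 3)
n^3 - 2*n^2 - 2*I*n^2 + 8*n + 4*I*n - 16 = (n - 2)*(n - 4*I)*(n + 2*I)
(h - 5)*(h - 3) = h^2 - 8*h + 15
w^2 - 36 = (w - 6)*(w + 6)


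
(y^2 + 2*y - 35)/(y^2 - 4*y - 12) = (-y^2 - 2*y + 35)/(-y^2 + 4*y + 12)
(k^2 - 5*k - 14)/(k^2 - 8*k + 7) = (k + 2)/(k - 1)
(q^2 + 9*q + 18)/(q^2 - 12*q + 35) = (q^2 + 9*q + 18)/(q^2 - 12*q + 35)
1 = 1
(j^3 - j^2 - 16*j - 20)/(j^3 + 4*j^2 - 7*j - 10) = (j^3 - j^2 - 16*j - 20)/(j^3 + 4*j^2 - 7*j - 10)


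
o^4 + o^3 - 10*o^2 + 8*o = o*(o - 2)*(o - 1)*(o + 4)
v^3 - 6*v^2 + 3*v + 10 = (v - 5)*(v - 2)*(v + 1)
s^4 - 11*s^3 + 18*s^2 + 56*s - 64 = (s - 8)*(s - 4)*(s - 1)*(s + 2)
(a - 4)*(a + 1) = a^2 - 3*a - 4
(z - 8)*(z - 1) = z^2 - 9*z + 8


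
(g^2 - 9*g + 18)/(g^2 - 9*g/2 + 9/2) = 2*(g - 6)/(2*g - 3)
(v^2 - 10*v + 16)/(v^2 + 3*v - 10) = (v - 8)/(v + 5)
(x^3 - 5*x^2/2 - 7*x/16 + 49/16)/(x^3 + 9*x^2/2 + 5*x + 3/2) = (16*x^2 - 56*x + 49)/(8*(2*x^2 + 7*x + 3))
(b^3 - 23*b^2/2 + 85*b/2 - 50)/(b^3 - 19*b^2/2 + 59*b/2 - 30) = (b - 5)/(b - 3)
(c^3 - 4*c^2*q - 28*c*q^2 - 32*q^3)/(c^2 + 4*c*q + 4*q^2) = c - 8*q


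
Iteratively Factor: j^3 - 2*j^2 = (j - 2)*(j^2) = j*(j - 2)*(j)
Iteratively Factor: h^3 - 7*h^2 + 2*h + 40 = (h - 4)*(h^2 - 3*h - 10) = (h - 4)*(h + 2)*(h - 5)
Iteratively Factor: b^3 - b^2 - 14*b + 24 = (b - 3)*(b^2 + 2*b - 8) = (b - 3)*(b + 4)*(b - 2)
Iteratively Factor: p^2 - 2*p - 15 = (p - 5)*(p + 3)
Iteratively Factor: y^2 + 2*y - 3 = (y + 3)*(y - 1)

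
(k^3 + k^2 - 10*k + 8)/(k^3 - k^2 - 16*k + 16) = (k - 2)/(k - 4)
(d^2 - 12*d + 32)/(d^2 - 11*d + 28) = (d - 8)/(d - 7)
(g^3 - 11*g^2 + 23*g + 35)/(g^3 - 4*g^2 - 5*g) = (g - 7)/g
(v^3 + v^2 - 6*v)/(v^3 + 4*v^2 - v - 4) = v*(v^2 + v - 6)/(v^3 + 4*v^2 - v - 4)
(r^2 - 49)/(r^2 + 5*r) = (r^2 - 49)/(r*(r + 5))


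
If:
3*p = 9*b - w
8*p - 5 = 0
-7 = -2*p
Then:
No Solution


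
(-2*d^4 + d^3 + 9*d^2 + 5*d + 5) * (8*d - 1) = -16*d^5 + 10*d^4 + 71*d^3 + 31*d^2 + 35*d - 5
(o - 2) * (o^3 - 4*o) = o^4 - 2*o^3 - 4*o^2 + 8*o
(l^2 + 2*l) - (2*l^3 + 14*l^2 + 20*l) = -2*l^3 - 13*l^2 - 18*l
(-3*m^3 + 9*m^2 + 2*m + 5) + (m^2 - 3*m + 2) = -3*m^3 + 10*m^2 - m + 7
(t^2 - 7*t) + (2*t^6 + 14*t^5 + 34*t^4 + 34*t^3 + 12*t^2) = 2*t^6 + 14*t^5 + 34*t^4 + 34*t^3 + 13*t^2 - 7*t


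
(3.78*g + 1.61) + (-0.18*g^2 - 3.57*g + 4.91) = -0.18*g^2 + 0.21*g + 6.52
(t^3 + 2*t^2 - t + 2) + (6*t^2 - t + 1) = t^3 + 8*t^2 - 2*t + 3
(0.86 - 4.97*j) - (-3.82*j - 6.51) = 7.37 - 1.15*j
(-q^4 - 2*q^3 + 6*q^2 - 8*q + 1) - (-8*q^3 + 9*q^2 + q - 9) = -q^4 + 6*q^3 - 3*q^2 - 9*q + 10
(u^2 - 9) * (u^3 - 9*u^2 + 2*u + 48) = u^5 - 9*u^4 - 7*u^3 + 129*u^2 - 18*u - 432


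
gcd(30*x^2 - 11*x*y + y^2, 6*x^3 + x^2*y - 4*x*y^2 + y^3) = 1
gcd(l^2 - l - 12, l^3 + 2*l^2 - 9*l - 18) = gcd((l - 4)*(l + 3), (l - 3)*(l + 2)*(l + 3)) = l + 3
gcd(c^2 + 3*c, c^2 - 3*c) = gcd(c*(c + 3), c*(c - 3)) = c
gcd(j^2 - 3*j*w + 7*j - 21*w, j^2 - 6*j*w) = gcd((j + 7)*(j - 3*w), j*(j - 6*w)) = 1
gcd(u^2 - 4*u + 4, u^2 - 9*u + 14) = u - 2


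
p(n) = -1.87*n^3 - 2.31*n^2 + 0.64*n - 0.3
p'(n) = -5.61*n^2 - 4.62*n + 0.64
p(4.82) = -260.28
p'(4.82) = -151.96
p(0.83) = -2.43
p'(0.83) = -7.06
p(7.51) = -917.84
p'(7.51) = -350.46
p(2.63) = -48.61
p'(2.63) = -50.31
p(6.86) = -708.31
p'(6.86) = -295.06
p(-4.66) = 135.79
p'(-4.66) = -99.66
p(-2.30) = 8.76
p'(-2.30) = -18.41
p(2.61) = -47.61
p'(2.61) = -49.63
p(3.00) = -69.66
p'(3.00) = -63.71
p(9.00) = -1544.88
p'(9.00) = -495.35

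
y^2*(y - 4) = y^3 - 4*y^2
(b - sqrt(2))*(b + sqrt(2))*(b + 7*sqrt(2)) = b^3 + 7*sqrt(2)*b^2 - 2*b - 14*sqrt(2)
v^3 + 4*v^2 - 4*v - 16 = (v - 2)*(v + 2)*(v + 4)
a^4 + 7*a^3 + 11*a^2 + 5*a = a*(a + 1)^2*(a + 5)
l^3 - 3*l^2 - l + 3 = (l - 3)*(l - 1)*(l + 1)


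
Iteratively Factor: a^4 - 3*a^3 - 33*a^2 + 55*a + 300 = (a + 3)*(a^3 - 6*a^2 - 15*a + 100) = (a - 5)*(a + 3)*(a^2 - a - 20) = (a - 5)^2*(a + 3)*(a + 4)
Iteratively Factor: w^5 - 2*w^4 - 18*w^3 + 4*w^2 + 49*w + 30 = (w + 1)*(w^4 - 3*w^3 - 15*w^2 + 19*w + 30) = (w - 2)*(w + 1)*(w^3 - w^2 - 17*w - 15) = (w - 2)*(w + 1)^2*(w^2 - 2*w - 15) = (w - 2)*(w + 1)^2*(w + 3)*(w - 5)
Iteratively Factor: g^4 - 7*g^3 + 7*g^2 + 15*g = (g + 1)*(g^3 - 8*g^2 + 15*g) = (g - 5)*(g + 1)*(g^2 - 3*g) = (g - 5)*(g - 3)*(g + 1)*(g)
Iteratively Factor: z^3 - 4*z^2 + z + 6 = (z + 1)*(z^2 - 5*z + 6) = (z - 3)*(z + 1)*(z - 2)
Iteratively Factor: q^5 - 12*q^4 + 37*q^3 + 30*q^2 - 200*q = (q)*(q^4 - 12*q^3 + 37*q^2 + 30*q - 200) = q*(q + 2)*(q^3 - 14*q^2 + 65*q - 100) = q*(q - 5)*(q + 2)*(q^2 - 9*q + 20) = q*(q - 5)*(q - 4)*(q + 2)*(q - 5)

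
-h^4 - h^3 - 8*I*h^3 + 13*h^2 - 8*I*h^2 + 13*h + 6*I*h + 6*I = (h + I)*(h + 6*I)*(-I*h + 1)*(-I*h - I)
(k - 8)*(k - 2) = k^2 - 10*k + 16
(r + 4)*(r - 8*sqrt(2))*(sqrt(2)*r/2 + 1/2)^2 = r^4/2 - 7*sqrt(2)*r^3/2 + 2*r^3 - 14*sqrt(2)*r^2 - 31*r^2/4 - 31*r - 2*sqrt(2)*r - 8*sqrt(2)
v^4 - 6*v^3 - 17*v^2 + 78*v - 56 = (v - 7)*(v - 2)*(v - 1)*(v + 4)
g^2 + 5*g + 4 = (g + 1)*(g + 4)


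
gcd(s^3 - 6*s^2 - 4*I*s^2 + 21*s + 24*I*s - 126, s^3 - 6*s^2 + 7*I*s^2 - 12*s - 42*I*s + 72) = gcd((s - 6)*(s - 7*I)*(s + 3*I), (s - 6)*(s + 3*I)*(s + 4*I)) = s^2 + s*(-6 + 3*I) - 18*I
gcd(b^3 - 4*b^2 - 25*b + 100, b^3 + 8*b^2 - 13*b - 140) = b^2 + b - 20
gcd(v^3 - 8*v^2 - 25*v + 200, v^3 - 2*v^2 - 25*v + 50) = v^2 - 25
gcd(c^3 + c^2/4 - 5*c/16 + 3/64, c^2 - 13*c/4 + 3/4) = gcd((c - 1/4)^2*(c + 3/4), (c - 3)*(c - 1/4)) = c - 1/4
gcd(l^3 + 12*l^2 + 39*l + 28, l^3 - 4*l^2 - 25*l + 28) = l + 4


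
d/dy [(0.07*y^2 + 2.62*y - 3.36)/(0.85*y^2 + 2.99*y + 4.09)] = (-2.0177*y^2 + 6.2846*y + 20.7622)/(0.7225*y^4 + 5.083*y^3 + 15.8931*y^2 + 24.4582*y + 16.7281)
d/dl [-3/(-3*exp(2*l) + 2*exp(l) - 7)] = (6 - 18*exp(l))*exp(l)/(3*exp(2*l) - 2*exp(l) + 7)^2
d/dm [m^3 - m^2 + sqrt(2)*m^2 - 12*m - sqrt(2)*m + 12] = 3*m^2 - 2*m + 2*sqrt(2)*m - 12 - sqrt(2)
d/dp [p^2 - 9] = 2*p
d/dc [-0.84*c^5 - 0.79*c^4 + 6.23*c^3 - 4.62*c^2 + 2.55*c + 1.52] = -4.2*c^4 - 3.16*c^3 + 18.69*c^2 - 9.24*c + 2.55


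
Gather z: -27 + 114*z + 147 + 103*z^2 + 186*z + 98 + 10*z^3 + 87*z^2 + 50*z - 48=10*z^3 + 190*z^2 + 350*z + 170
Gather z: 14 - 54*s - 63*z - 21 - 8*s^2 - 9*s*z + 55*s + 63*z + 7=-8*s^2 - 9*s*z + s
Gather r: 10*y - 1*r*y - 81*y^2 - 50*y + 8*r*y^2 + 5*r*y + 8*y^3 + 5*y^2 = r*(8*y^2 + 4*y) + 8*y^3 - 76*y^2 - 40*y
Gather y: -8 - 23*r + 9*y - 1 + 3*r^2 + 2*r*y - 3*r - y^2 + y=3*r^2 - 26*r - y^2 + y*(2*r + 10) - 9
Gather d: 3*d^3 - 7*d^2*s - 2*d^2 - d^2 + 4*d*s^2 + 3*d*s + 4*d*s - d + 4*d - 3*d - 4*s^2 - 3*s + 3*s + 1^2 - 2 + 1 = 3*d^3 + d^2*(-7*s - 3) + d*(4*s^2 + 7*s) - 4*s^2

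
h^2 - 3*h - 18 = (h - 6)*(h + 3)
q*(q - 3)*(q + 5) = q^3 + 2*q^2 - 15*q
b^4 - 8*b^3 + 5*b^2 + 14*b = b*(b - 7)*(b - 2)*(b + 1)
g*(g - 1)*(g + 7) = g^3 + 6*g^2 - 7*g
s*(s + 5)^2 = s^3 + 10*s^2 + 25*s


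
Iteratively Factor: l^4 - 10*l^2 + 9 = (l - 1)*(l^3 + l^2 - 9*l - 9) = (l - 1)*(l + 3)*(l^2 - 2*l - 3) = (l - 1)*(l + 1)*(l + 3)*(l - 3)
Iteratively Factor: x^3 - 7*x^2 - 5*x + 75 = (x - 5)*(x^2 - 2*x - 15) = (x - 5)*(x + 3)*(x - 5)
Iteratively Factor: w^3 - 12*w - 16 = (w - 4)*(w^2 + 4*w + 4) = (w - 4)*(w + 2)*(w + 2)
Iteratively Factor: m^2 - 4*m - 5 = (m + 1)*(m - 5)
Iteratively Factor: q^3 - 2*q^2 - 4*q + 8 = (q - 2)*(q^2 - 4) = (q - 2)^2*(q + 2)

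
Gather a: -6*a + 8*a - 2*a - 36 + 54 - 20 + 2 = 0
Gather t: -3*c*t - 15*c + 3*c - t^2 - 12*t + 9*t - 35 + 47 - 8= -12*c - t^2 + t*(-3*c - 3) + 4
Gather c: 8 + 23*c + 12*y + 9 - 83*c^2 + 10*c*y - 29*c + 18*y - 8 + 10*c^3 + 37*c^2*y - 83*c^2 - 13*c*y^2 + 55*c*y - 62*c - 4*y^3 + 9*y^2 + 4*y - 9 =10*c^3 + c^2*(37*y - 166) + c*(-13*y^2 + 65*y - 68) - 4*y^3 + 9*y^2 + 34*y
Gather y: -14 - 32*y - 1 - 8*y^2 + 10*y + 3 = -8*y^2 - 22*y - 12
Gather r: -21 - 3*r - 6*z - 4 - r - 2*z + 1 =-4*r - 8*z - 24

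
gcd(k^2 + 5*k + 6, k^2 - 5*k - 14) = k + 2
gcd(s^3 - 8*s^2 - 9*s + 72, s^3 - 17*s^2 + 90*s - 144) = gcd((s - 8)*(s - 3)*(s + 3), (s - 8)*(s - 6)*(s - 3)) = s^2 - 11*s + 24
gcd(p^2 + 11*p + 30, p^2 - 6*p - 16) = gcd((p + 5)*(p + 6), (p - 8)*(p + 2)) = 1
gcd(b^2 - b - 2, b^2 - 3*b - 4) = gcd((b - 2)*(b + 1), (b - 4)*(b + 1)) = b + 1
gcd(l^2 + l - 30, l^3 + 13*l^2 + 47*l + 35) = 1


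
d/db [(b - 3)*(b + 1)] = 2*b - 2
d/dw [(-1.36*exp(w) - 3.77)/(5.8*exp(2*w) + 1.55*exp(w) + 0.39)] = (7.888*exp(2*w) + 43.732*exp(w) + 5.3131)*exp(w)/(33.64*exp(4*w) + 17.98*exp(3*w) + 6.9265*exp(2*w) + 1.209*exp(w) + 0.1521)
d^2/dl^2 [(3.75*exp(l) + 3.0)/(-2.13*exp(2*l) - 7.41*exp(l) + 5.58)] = (-17.013375*exp(4*l) + 4.74457500000005*exp(3*l) - 409.4712*exp(2*l) - 462.40335*exp(l) - 240.8049)*exp(l)/(9.663597*exp(6*l) + 100.855287*exp(5*l) + 274.915053*exp(4*l) - 121.555863*exp(3*l) - 720.199998*exp(2*l) + 692.162172*exp(l) - 173.741112)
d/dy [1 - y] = -1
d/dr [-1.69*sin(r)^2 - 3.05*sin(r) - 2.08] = -(3.38*sin(r) + 3.05)*cos(r)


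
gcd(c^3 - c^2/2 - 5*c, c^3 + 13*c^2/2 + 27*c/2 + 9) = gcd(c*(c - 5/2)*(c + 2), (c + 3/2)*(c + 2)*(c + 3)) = c + 2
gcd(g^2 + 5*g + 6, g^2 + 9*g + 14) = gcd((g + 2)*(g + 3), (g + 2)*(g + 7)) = g + 2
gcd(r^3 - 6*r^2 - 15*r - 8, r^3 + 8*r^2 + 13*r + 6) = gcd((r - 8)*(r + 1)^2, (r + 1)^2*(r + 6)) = r^2 + 2*r + 1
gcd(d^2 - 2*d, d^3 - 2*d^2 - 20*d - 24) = 1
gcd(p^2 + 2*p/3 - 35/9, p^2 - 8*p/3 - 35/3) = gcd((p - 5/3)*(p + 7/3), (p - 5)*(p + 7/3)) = p + 7/3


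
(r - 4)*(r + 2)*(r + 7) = r^3 + 5*r^2 - 22*r - 56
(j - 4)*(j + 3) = j^2 - j - 12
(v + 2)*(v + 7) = v^2 + 9*v + 14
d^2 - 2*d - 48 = (d - 8)*(d + 6)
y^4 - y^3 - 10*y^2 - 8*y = y*(y - 4)*(y + 1)*(y + 2)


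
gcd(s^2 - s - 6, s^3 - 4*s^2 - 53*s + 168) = s - 3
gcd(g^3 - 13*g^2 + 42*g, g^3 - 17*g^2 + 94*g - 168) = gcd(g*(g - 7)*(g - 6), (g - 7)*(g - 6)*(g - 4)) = g^2 - 13*g + 42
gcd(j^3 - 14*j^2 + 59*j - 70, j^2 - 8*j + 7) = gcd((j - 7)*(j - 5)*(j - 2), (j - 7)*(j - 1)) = j - 7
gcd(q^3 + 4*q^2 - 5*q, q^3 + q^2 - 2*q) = q^2 - q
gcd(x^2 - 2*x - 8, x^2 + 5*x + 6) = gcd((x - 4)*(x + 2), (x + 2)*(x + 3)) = x + 2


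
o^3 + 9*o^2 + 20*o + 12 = (o + 1)*(o + 2)*(o + 6)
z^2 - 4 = (z - 2)*(z + 2)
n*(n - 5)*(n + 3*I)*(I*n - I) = I*n^4 - 3*n^3 - 6*I*n^3 + 18*n^2 + 5*I*n^2 - 15*n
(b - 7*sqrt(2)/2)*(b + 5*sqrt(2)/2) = b^2 - sqrt(2)*b - 35/2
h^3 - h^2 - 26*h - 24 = (h - 6)*(h + 1)*(h + 4)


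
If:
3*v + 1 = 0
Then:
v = -1/3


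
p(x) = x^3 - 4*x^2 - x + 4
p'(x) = 3*x^2 - 8*x - 1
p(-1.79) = -12.76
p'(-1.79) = 22.93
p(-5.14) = -232.34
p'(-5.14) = 119.38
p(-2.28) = -26.37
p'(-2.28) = 32.84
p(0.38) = 3.10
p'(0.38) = -3.61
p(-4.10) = -128.06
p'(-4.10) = 82.23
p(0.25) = 3.52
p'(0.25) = -2.81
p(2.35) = -7.46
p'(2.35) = -3.23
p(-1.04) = -0.41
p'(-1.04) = 10.56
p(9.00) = 400.00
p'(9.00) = 170.00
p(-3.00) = -56.00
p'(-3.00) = 50.00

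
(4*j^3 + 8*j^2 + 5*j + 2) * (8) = 32*j^3 + 64*j^2 + 40*j + 16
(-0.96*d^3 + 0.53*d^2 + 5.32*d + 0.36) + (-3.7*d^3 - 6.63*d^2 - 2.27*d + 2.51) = -4.66*d^3 - 6.1*d^2 + 3.05*d + 2.87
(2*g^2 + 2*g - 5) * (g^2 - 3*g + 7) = 2*g^4 - 4*g^3 + 3*g^2 + 29*g - 35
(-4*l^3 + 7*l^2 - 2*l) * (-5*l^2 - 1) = 20*l^5 - 35*l^4 + 14*l^3 - 7*l^2 + 2*l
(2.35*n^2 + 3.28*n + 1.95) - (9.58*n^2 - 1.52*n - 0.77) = -7.23*n^2 + 4.8*n + 2.72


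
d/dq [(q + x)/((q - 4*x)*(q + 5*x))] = (-(q - 4*x)*(q + x) + (q - 4*x)*(q + 5*x) - (q + x)*(q + 5*x))/((q - 4*x)^2*(q + 5*x)^2)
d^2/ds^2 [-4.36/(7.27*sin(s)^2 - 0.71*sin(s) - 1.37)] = (-921.754576*sin(s)^4 + 67.515036*sin(s)^3 + 1206.733332*sin(s)^2 - 130.7891*sin(s) + 91.24608)/(-7.27*sin(s)^2 + 0.71*sin(s) + 1.37)^3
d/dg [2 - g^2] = -2*g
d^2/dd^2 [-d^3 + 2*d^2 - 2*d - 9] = 4 - 6*d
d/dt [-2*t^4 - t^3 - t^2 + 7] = t*(-8*t^2 - 3*t - 2)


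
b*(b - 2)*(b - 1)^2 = b^4 - 4*b^3 + 5*b^2 - 2*b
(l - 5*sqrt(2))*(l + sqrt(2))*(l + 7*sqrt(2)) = l^3 + 3*sqrt(2)*l^2 - 66*l - 70*sqrt(2)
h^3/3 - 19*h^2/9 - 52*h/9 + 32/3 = (h/3 + 1)*(h - 8)*(h - 4/3)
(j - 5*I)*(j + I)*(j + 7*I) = j^3 + 3*I*j^2 + 33*j + 35*I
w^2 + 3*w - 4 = (w - 1)*(w + 4)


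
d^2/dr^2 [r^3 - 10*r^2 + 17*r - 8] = 6*r - 20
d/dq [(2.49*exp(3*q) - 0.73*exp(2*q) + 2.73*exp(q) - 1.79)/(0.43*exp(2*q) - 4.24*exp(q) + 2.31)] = (1.0707*exp(4*q) - 21.1152*exp(3*q) + 19.177*exp(2*q) - 1.8332*exp(q) - 1.2833)*exp(q)/(0.1849*exp(4*q) - 3.6464*exp(3*q) + 19.9642*exp(2*q) - 19.5888*exp(q) + 5.3361)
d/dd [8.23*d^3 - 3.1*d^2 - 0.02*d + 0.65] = 24.69*d^2 - 6.2*d - 0.02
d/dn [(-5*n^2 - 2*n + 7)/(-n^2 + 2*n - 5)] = 4*(-3*n^2 + 16*n - 1)/(n^4 - 4*n^3 + 14*n^2 - 20*n + 25)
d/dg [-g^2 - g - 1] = -2*g - 1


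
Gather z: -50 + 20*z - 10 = 20*z - 60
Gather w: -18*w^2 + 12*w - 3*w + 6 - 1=-18*w^2 + 9*w + 5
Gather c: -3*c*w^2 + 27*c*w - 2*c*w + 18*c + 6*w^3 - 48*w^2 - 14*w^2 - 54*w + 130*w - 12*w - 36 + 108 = c*(-3*w^2 + 25*w + 18) + 6*w^3 - 62*w^2 + 64*w + 72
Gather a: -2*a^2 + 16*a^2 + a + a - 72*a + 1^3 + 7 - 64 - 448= 14*a^2 - 70*a - 504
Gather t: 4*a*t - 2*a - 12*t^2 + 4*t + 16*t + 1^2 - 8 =-2*a - 12*t^2 + t*(4*a + 20) - 7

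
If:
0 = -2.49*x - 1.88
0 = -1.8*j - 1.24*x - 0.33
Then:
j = 0.34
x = -0.76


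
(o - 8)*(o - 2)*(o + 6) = o^3 - 4*o^2 - 44*o + 96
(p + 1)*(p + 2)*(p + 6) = p^3 + 9*p^2 + 20*p + 12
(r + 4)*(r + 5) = r^2 + 9*r + 20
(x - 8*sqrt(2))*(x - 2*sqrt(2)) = x^2 - 10*sqrt(2)*x + 32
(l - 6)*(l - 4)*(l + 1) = l^3 - 9*l^2 + 14*l + 24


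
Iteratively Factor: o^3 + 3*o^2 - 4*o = (o)*(o^2 + 3*o - 4) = o*(o - 1)*(o + 4)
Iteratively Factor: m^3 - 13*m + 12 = (m - 1)*(m^2 + m - 12) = (m - 3)*(m - 1)*(m + 4)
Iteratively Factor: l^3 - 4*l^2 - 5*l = (l)*(l^2 - 4*l - 5) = l*(l + 1)*(l - 5)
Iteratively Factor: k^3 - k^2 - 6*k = (k + 2)*(k^2 - 3*k) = (k - 3)*(k + 2)*(k)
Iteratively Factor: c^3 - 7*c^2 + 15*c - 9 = (c - 1)*(c^2 - 6*c + 9) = (c - 3)*(c - 1)*(c - 3)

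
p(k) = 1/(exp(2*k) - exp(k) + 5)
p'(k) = (-2*exp(2*k) + exp(k))/(exp(2*k) - exp(k) + 5)^2 = (1 - 2*exp(k))*exp(k)/(exp(2*k) - exp(k) + 5)^2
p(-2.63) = 0.20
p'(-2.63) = 0.00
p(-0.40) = 0.21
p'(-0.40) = -0.01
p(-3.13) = 0.20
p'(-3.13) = 0.00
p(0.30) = 0.18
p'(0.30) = -0.08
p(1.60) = 0.04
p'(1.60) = -0.07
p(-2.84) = 0.20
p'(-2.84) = 0.00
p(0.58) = 0.16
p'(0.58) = -0.11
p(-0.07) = 0.20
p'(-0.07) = -0.03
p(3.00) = 0.00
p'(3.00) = -0.00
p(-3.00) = 0.20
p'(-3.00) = 0.00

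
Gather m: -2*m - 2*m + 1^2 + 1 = 2 - 4*m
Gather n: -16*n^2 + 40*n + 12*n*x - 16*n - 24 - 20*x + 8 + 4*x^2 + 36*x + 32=-16*n^2 + n*(12*x + 24) + 4*x^2 + 16*x + 16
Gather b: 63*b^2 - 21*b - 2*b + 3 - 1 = 63*b^2 - 23*b + 2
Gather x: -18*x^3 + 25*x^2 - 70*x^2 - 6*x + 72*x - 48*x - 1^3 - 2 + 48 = -18*x^3 - 45*x^2 + 18*x + 45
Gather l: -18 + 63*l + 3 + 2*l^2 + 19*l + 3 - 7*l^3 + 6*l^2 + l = -7*l^3 + 8*l^2 + 83*l - 12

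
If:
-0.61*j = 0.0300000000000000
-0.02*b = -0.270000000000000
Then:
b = 13.50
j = -0.05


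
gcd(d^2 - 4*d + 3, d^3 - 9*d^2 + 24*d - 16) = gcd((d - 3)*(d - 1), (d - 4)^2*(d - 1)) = d - 1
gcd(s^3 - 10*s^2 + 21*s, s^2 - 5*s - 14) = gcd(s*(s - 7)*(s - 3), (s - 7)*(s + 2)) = s - 7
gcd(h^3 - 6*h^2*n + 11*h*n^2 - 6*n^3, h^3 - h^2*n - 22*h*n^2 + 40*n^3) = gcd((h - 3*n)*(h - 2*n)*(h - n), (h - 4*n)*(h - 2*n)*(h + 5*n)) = h - 2*n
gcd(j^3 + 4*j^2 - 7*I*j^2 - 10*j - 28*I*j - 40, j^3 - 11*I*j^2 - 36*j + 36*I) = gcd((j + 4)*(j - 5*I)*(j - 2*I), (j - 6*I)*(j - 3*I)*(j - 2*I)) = j - 2*I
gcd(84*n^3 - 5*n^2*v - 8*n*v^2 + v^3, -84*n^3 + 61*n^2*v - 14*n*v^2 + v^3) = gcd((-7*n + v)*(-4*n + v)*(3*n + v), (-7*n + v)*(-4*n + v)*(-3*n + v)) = 28*n^2 - 11*n*v + v^2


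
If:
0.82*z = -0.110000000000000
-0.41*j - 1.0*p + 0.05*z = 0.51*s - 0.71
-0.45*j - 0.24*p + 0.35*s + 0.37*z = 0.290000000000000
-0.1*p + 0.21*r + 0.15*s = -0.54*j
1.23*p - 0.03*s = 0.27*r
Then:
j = 6.37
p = -4.88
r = -22.87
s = 5.82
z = -0.13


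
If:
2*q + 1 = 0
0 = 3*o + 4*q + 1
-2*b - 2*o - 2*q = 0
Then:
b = 1/6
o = 1/3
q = -1/2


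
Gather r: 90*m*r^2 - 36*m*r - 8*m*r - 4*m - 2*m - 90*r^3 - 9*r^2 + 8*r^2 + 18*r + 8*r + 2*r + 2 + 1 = -6*m - 90*r^3 + r^2*(90*m - 1) + r*(28 - 44*m) + 3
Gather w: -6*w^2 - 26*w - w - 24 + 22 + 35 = -6*w^2 - 27*w + 33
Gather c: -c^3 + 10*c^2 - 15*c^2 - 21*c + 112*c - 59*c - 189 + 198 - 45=-c^3 - 5*c^2 + 32*c - 36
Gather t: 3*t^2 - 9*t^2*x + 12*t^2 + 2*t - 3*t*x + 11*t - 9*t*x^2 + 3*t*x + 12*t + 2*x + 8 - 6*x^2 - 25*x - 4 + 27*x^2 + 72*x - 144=t^2*(15 - 9*x) + t*(25 - 9*x^2) + 21*x^2 + 49*x - 140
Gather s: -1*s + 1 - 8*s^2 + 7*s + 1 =-8*s^2 + 6*s + 2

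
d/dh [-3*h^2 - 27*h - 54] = -6*h - 27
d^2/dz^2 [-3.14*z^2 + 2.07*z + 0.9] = -6.28000000000000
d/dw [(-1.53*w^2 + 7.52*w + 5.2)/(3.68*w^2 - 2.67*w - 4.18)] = (-23.5885*w^2 - 25.4812*w - 17.5496)/(13.5424*w^4 - 19.6512*w^3 - 23.6359*w^2 + 22.3212*w + 17.4724)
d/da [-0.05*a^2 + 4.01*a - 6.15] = 4.01 - 0.1*a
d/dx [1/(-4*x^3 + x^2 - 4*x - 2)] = 2*(6*x^2 - x + 2)/(4*x^3 - x^2 + 4*x + 2)^2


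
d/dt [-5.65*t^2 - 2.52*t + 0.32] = -11.3*t - 2.52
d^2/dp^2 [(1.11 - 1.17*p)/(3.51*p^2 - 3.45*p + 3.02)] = (-(1.17*p - 1.11)*(7.02*p - 3.45)*(14.04*p - 6.9) + (24.6402*p - 15.8652)*(3.51*p^2 - 3.45*p + 3.02))/(3.51*p^2 - 3.45*p + 3.02)^3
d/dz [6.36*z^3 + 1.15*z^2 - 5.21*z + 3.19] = 19.08*z^2 + 2.3*z - 5.21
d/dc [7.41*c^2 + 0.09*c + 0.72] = 14.82*c + 0.09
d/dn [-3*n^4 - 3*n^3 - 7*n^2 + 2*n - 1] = -12*n^3 - 9*n^2 - 14*n + 2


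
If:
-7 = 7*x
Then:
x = -1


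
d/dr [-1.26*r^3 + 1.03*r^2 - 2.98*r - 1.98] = -3.78*r^2 + 2.06*r - 2.98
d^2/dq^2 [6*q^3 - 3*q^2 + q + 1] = 36*q - 6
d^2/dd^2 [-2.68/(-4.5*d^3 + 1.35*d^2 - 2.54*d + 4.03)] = ((7.236 - 72.36*d)*(4.5*d^3 - 1.35*d^2 + 2.54*d - 4.03) + 2.68*(13.5*d^2 - 2.7*d + 2.54)*(27.0*d^2 - 5.4*d + 5.08))/(4.5*d^3 - 1.35*d^2 + 2.54*d - 4.03)^3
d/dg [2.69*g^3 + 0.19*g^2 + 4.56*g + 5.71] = 8.07*g^2 + 0.38*g + 4.56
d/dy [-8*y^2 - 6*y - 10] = -16*y - 6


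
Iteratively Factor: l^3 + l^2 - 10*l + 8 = (l + 4)*(l^2 - 3*l + 2) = (l - 1)*(l + 4)*(l - 2)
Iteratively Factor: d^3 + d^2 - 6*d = (d - 2)*(d^2 + 3*d) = d*(d - 2)*(d + 3)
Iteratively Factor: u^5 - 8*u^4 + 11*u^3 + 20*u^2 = (u)*(u^4 - 8*u^3 + 11*u^2 + 20*u) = u*(u - 5)*(u^3 - 3*u^2 - 4*u) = u*(u - 5)*(u + 1)*(u^2 - 4*u) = u^2*(u - 5)*(u + 1)*(u - 4)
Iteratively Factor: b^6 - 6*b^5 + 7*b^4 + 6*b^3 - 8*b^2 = (b)*(b^5 - 6*b^4 + 7*b^3 + 6*b^2 - 8*b) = b*(b - 1)*(b^4 - 5*b^3 + 2*b^2 + 8*b) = b*(b - 2)*(b - 1)*(b^3 - 3*b^2 - 4*b) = b*(b - 4)*(b - 2)*(b - 1)*(b^2 + b) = b^2*(b - 4)*(b - 2)*(b - 1)*(b + 1)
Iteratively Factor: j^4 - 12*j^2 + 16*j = (j)*(j^3 - 12*j + 16) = j*(j - 2)*(j^2 + 2*j - 8) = j*(j - 2)^2*(j + 4)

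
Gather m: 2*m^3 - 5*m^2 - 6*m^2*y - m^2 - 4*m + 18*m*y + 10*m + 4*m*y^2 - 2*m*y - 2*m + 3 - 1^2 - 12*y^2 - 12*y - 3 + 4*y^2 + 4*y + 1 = 2*m^3 + m^2*(-6*y - 6) + m*(4*y^2 + 16*y + 4) - 8*y^2 - 8*y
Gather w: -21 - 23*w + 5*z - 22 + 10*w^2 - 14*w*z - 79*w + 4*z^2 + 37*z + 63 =10*w^2 + w*(-14*z - 102) + 4*z^2 + 42*z + 20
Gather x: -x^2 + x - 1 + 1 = -x^2 + x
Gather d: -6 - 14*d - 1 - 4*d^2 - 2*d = -4*d^2 - 16*d - 7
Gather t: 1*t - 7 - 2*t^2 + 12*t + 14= -2*t^2 + 13*t + 7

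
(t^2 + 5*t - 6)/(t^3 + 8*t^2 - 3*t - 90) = (t - 1)/(t^2 + 2*t - 15)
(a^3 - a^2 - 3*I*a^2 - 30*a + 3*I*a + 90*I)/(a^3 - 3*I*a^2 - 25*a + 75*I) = (a - 6)/(a - 5)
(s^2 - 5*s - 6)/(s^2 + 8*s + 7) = (s - 6)/(s + 7)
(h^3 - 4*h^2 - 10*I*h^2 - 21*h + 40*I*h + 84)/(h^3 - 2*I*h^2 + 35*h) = (h^2 - h*(4 + 3*I) + 12*I)/(h*(h + 5*I))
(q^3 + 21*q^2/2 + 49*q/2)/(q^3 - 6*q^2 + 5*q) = (2*q^2 + 21*q + 49)/(2*(q^2 - 6*q + 5))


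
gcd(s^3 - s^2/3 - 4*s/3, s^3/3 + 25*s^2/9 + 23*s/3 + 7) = 1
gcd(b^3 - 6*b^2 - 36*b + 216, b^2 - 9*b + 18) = b - 6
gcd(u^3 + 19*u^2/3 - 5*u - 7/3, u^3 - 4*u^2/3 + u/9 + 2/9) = u^2 - 2*u/3 - 1/3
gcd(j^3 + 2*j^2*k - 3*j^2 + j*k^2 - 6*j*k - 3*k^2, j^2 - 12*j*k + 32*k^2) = 1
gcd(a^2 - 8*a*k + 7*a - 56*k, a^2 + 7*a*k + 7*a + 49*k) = a + 7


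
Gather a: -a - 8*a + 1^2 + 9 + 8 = 18 - 9*a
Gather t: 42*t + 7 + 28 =42*t + 35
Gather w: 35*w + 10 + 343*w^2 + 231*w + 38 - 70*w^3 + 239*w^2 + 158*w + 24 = -70*w^3 + 582*w^2 + 424*w + 72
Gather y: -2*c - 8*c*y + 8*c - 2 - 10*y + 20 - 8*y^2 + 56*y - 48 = 6*c - 8*y^2 + y*(46 - 8*c) - 30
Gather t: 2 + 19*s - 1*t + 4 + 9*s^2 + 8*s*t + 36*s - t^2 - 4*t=9*s^2 + 55*s - t^2 + t*(8*s - 5) + 6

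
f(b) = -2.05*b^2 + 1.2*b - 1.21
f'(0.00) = 1.20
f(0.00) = -1.21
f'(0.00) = 1.20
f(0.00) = -1.21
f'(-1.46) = 7.19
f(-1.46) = -7.33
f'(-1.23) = 6.24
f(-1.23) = -5.79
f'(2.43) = -8.76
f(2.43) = -10.40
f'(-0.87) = 4.77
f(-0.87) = -3.81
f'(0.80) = -2.08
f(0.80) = -1.56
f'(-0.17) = 1.90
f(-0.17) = -1.47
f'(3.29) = -12.29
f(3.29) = -19.45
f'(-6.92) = 29.57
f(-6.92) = -107.68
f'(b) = 1.2 - 4.1*b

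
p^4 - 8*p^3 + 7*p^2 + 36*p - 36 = (p - 6)*(p - 3)*(p - 1)*(p + 2)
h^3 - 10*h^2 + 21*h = h*(h - 7)*(h - 3)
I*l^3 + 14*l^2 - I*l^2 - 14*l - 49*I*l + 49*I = (l - 7*I)^2*(I*l - I)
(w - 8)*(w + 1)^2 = w^3 - 6*w^2 - 15*w - 8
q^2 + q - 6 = (q - 2)*(q + 3)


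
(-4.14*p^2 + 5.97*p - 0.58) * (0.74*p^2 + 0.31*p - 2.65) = -3.0636*p^4 + 3.1344*p^3 + 12.3925*p^2 - 16.0003*p + 1.537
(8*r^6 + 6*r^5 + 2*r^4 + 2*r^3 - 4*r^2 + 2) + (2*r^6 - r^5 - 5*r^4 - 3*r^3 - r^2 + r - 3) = 10*r^6 + 5*r^5 - 3*r^4 - r^3 - 5*r^2 + r - 1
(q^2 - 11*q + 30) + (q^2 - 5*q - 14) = 2*q^2 - 16*q + 16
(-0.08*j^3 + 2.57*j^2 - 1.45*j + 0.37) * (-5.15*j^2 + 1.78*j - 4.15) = 0.412*j^5 - 13.3779*j^4 + 12.3741*j^3 - 15.152*j^2 + 6.6761*j - 1.5355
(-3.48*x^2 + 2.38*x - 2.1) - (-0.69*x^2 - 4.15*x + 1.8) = -2.79*x^2 + 6.53*x - 3.9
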